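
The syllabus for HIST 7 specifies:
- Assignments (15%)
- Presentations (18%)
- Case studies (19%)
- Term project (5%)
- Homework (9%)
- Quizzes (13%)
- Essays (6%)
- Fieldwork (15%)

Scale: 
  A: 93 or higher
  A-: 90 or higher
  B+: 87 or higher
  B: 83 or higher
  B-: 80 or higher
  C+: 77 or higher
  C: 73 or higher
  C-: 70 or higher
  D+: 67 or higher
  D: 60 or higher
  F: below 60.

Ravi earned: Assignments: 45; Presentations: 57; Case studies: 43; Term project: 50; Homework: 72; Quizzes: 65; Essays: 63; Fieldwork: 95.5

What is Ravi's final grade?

D

Weighted total:
  Assignments 45 × 0.15 = 6.75
  Presentations 57 × 0.18 = 10.26
  Case studies 43 × 0.19 = 8.17
  Term project 50 × 0.05 = 2.5
  Homework 72 × 0.09 = 6.48
  Quizzes 65 × 0.13 = 8.45
  Essays 63 × 0.06 = 3.78
  Fieldwork 95.5 × 0.15 = 14.325
Sum = 60.715
60.715 is ≥ 60 and < 67 → D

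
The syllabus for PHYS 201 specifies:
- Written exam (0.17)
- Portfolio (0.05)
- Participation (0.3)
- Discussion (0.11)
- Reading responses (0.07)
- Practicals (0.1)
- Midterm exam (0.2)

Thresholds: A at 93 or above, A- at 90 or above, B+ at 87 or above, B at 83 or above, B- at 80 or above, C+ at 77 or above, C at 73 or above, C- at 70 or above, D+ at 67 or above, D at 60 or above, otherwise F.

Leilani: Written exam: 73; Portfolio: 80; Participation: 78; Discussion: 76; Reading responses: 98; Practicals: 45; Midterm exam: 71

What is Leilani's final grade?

Weighted total:
  Written exam 73 × 0.17 = 12.41
  Portfolio 80 × 0.05 = 4
  Participation 78 × 0.3 = 23.4
  Discussion 76 × 0.11 = 8.36
  Reading responses 98 × 0.07 = 6.86
  Practicals 45 × 0.1 = 4.5
  Midterm exam 71 × 0.2 = 14.2
Sum = 73.73
73.73 is ≥ 73 and < 77 → C

C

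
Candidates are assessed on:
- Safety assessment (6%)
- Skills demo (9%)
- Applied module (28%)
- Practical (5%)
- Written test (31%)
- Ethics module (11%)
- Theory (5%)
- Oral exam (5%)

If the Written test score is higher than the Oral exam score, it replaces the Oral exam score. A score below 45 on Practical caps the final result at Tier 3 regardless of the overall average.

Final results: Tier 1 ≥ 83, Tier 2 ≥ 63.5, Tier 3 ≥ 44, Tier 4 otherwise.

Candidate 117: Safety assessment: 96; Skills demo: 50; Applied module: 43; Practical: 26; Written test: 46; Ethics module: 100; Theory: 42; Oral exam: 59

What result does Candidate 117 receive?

Written test (46) ≤ Oral exam (59), so Oral exam stays at 59.
Practical score 26 < 45: minimum not met.
Weighted total:
  Safety assessment 96 × 0.06 = 5.76
  Skills demo 50 × 0.09 = 4.5
  Applied module 43 × 0.28 = 12.04
  Practical 26 × 0.05 = 1.3
  Written test 46 × 0.31 = 14.26
  Ethics module 100 × 0.11 = 11
  Theory 42 × 0.05 = 2.1
  Oral exam 59 × 0.05 = 2.95
Sum = 53.91
53.91 would be Tier 3; cap at Tier 3 applies → Tier 3.

Tier 3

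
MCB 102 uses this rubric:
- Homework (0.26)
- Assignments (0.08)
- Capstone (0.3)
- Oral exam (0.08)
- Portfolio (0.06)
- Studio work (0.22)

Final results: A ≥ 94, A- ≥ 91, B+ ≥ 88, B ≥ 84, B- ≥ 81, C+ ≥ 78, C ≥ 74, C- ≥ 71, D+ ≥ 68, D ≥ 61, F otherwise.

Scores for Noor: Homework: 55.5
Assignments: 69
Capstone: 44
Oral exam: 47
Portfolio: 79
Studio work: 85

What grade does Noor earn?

Weighted total:
  Homework 55.5 × 0.26 = 14.43
  Assignments 69 × 0.08 = 5.52
  Capstone 44 × 0.3 = 13.2
  Oral exam 47 × 0.08 = 3.76
  Portfolio 79 × 0.06 = 4.74
  Studio work 85 × 0.22 = 18.7
Sum = 60.35
60.35 < 61 → F

F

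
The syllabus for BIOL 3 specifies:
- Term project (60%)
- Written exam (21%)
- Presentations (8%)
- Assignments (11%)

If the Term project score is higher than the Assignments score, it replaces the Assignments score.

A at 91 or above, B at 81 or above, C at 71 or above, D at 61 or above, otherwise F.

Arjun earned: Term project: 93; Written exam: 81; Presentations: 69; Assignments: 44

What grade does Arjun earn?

Term project (93) > Assignments (44), so Assignments counts as 93.
Weighted total:
  Term project 93 × 0.6 = 55.8
  Written exam 81 × 0.21 = 17.01
  Presentations 69 × 0.08 = 5.52
  Assignments 93 × 0.11 = 10.23
Sum = 88.56
88.56 is ≥ 81 and < 91 → B

B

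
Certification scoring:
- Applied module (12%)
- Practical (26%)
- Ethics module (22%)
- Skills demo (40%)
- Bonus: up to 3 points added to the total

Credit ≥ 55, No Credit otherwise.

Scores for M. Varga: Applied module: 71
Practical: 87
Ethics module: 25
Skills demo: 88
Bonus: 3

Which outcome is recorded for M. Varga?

Credit

Weighted total:
  Applied module 71 × 0.12 = 8.52
  Practical 87 × 0.26 = 22.62
  Ethics module 25 × 0.22 = 5.5
  Skills demo 88 × 0.4 = 35.2
Sum = 71.84
Bonus: 71.84 + 3 = 74.84
74.84 ≥ 55 → Credit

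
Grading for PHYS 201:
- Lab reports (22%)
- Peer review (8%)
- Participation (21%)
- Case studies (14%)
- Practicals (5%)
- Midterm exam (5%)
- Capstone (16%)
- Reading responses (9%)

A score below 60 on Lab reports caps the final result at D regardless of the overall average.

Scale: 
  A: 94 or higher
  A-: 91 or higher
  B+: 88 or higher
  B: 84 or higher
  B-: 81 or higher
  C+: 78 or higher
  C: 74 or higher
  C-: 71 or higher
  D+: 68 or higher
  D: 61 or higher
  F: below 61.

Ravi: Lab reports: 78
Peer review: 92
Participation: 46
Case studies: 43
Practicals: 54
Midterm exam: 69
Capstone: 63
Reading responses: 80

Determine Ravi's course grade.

D

Lab reports score 78 ≥ 60: minimum met.
Weighted total:
  Lab reports 78 × 0.22 = 17.16
  Peer review 92 × 0.08 = 7.36
  Participation 46 × 0.21 = 9.66
  Case studies 43 × 0.14 = 6.02
  Practicals 54 × 0.05 = 2.7
  Midterm exam 69 × 0.05 = 3.45
  Capstone 63 × 0.16 = 10.08
  Reading responses 80 × 0.09 = 7.2
Sum = 63.63
63.63 is ≥ 61 and < 68 → D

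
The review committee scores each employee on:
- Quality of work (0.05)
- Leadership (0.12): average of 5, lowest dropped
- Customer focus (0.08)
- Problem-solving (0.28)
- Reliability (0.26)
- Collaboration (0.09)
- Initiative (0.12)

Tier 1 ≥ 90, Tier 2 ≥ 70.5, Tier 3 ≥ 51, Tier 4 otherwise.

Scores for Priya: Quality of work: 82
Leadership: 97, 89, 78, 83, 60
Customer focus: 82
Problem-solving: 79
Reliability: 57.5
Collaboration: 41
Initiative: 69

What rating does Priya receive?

Leadership: drop 60 → average of remaining 4 = 347/4 = 86.75
Weighted total:
  Quality of work 82 × 0.05 = 4.1
  Leadership 86.75 × 0.12 = 10.41
  Customer focus 82 × 0.08 = 6.56
  Problem-solving 79 × 0.28 = 22.12
  Reliability 57.5 × 0.26 = 14.95
  Collaboration 41 × 0.09 = 3.69
  Initiative 69 × 0.12 = 8.28
Sum = 70.11
70.11 is ≥ 51 and < 70.5 → Tier 3

Tier 3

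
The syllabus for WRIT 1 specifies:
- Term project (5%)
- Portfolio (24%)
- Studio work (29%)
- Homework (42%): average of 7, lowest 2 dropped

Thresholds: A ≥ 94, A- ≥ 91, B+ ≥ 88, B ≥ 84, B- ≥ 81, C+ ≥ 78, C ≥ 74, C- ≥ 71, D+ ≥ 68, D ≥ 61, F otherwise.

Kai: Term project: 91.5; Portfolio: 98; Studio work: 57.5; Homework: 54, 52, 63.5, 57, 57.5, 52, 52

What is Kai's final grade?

D+

Homework: drop 52, 52 → average of remaining 5 = 284/5 = 56.8
Weighted total:
  Term project 91.5 × 0.05 = 4.575
  Portfolio 98 × 0.24 = 23.52
  Studio work 57.5 × 0.29 = 16.675
  Homework 56.8 × 0.42 = 23.856
Sum = 68.626
68.626 is ≥ 68 and < 71 → D+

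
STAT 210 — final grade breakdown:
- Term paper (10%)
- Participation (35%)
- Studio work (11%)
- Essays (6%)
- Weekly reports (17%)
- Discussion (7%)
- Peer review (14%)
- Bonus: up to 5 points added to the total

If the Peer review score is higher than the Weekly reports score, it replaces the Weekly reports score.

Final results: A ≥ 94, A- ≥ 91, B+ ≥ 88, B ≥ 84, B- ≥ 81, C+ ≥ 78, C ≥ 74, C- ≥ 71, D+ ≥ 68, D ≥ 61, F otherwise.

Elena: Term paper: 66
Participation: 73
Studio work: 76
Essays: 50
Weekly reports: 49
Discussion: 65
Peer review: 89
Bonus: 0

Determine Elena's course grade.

Peer review (89) > Weekly reports (49), so Weekly reports counts as 89.
Weighted total:
  Term paper 66 × 0.1 = 6.6
  Participation 73 × 0.35 = 25.55
  Studio work 76 × 0.11 = 8.36
  Essays 50 × 0.06 = 3
  Weekly reports 89 × 0.17 = 15.13
  Discussion 65 × 0.07 = 4.55
  Peer review 89 × 0.14 = 12.46
Sum = 75.65
Bonus: 75.65 + 0 = 75.65
75.65 is ≥ 74 and < 78 → C

C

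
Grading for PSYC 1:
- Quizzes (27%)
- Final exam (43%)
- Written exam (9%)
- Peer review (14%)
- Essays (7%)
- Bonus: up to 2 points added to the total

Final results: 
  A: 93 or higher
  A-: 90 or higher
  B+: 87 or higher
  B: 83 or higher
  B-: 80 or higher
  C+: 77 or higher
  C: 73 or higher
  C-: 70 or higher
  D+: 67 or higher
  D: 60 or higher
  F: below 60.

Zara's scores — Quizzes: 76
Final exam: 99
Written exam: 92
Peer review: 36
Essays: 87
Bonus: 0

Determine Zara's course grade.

B-

Weighted total:
  Quizzes 76 × 0.27 = 20.52
  Final exam 99 × 0.43 = 42.57
  Written exam 92 × 0.09 = 8.28
  Peer review 36 × 0.14 = 5.04
  Essays 87 × 0.07 = 6.09
Sum = 82.5
Bonus: 82.5 + 0 = 82.5
82.5 is ≥ 80 and < 83 → B-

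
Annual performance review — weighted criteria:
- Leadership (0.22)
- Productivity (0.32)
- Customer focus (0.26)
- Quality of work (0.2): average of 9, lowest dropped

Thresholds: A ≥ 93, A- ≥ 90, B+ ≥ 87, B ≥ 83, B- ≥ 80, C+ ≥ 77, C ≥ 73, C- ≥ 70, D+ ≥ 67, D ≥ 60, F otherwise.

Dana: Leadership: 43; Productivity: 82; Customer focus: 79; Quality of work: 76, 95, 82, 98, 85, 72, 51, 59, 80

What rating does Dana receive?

C-

Quality of work: drop 51 → average of remaining 8 = 647/8 = 80.875
Weighted total:
  Leadership 43 × 0.22 = 9.46
  Productivity 82 × 0.32 = 26.24
  Customer focus 79 × 0.26 = 20.54
  Quality of work 80.875 × 0.2 = 16.175
Sum = 72.415
72.415 is ≥ 70 and < 73 → C-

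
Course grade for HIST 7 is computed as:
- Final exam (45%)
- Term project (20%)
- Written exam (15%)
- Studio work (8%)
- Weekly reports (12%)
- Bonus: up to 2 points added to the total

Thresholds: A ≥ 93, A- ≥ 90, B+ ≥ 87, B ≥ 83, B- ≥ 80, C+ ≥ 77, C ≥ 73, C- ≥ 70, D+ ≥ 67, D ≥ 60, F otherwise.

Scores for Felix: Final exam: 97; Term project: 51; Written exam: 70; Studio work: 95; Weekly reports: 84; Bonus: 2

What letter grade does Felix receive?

B

Weighted total:
  Final exam 97 × 0.45 = 43.65
  Term project 51 × 0.2 = 10.2
  Written exam 70 × 0.15 = 10.5
  Studio work 95 × 0.08 = 7.6
  Weekly reports 84 × 0.12 = 10.08
Sum = 82.03
Bonus: 82.03 + 2 = 84.03
84.03 is ≥ 83 and < 87 → B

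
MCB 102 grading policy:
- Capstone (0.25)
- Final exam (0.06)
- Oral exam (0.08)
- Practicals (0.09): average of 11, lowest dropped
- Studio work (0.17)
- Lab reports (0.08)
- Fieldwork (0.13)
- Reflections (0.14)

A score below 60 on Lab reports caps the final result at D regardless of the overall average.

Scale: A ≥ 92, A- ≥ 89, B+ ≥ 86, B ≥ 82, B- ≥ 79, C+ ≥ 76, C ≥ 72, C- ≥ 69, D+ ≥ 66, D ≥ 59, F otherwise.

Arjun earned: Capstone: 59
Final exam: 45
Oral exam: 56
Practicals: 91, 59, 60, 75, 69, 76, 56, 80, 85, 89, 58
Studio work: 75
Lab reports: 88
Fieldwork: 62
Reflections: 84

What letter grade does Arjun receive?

Practicals: drop 56 → average of remaining 10 = 742/10 = 74.2
Lab reports score 88 ≥ 60: minimum met.
Weighted total:
  Capstone 59 × 0.25 = 14.75
  Final exam 45 × 0.06 = 2.7
  Oral exam 56 × 0.08 = 4.48
  Practicals 74.2 × 0.09 = 6.678
  Studio work 75 × 0.17 = 12.75
  Lab reports 88 × 0.08 = 7.04
  Fieldwork 62 × 0.13 = 8.06
  Reflections 84 × 0.14 = 11.76
Sum = 68.218
68.218 is ≥ 66 and < 69 → D+

D+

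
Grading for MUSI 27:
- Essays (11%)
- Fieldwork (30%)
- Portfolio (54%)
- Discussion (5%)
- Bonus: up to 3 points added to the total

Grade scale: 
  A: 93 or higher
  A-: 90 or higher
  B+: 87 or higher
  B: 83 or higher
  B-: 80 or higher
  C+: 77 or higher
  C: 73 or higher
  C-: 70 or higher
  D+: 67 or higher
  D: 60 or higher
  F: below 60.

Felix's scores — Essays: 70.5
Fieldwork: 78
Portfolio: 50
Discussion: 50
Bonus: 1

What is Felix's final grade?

D

Weighted total:
  Essays 70.5 × 0.11 = 7.755
  Fieldwork 78 × 0.3 = 23.4
  Portfolio 50 × 0.54 = 27
  Discussion 50 × 0.05 = 2.5
Sum = 60.655
Bonus: 60.655 + 1 = 61.655
61.655 is ≥ 60 and < 67 → D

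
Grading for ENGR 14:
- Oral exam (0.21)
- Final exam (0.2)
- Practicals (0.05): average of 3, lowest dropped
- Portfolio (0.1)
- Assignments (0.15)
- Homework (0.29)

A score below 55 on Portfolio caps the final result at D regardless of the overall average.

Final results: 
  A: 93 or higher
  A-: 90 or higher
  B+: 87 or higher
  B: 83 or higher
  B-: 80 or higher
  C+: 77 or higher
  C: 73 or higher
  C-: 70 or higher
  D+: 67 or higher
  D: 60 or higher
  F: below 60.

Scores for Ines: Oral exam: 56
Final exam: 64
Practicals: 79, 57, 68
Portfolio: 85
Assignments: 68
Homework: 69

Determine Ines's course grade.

D

Practicals: drop 57 → average of remaining 2 = 147/2 = 73.5
Portfolio score 85 ≥ 55: minimum met.
Weighted total:
  Oral exam 56 × 0.21 = 11.76
  Final exam 64 × 0.2 = 12.8
  Practicals 73.5 × 0.05 = 3.675
  Portfolio 85 × 0.1 = 8.5
  Assignments 68 × 0.15 = 10.2
  Homework 69 × 0.29 = 20.01
Sum = 66.945
66.945 is ≥ 60 and < 67 → D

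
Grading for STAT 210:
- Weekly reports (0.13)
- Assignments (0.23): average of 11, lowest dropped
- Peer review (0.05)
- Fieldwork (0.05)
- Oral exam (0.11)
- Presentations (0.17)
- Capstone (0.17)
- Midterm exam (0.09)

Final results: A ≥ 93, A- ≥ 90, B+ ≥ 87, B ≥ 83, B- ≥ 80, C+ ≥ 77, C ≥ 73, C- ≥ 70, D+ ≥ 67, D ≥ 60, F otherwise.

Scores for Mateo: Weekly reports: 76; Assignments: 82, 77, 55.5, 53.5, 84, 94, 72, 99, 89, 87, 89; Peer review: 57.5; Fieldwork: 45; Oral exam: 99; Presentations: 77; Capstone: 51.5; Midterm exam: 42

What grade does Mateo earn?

C-

Assignments: drop 53.5 → average of remaining 10 = 828.5/10 = 82.85
Weighted total:
  Weekly reports 76 × 0.13 = 9.88
  Assignments 82.85 × 0.23 = 19.0555
  Peer review 57.5 × 0.05 = 2.875
  Fieldwork 45 × 0.05 = 2.25
  Oral exam 99 × 0.11 = 10.89
  Presentations 77 × 0.17 = 13.09
  Capstone 51.5 × 0.17 = 8.755
  Midterm exam 42 × 0.09 = 3.78
Sum = 70.5755
70.5755 is ≥ 70 and < 73 → C-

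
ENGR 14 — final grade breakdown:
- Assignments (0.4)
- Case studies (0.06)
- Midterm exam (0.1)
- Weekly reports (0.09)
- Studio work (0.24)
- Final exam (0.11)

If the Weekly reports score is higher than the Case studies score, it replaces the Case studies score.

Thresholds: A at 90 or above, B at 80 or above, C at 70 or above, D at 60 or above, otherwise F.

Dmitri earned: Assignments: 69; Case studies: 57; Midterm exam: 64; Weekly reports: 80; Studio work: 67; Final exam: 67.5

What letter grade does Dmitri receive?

Weekly reports (80) > Case studies (57), so Case studies counts as 80.
Weighted total:
  Assignments 69 × 0.4 = 27.6
  Case studies 80 × 0.06 = 4.8
  Midterm exam 64 × 0.1 = 6.4
  Weekly reports 80 × 0.09 = 7.2
  Studio work 67 × 0.24 = 16.08
  Final exam 67.5 × 0.11 = 7.425
Sum = 69.505
69.505 is ≥ 60 and < 70 → D

D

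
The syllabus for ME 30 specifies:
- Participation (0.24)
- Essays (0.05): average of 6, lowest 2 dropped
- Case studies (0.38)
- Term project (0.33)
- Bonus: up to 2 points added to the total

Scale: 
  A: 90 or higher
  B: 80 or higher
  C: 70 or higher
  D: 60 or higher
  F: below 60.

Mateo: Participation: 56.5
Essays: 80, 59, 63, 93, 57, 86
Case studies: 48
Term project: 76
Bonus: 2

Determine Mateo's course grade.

D

Essays: drop 57, 59 → average of remaining 4 = 322/4 = 80.5
Weighted total:
  Participation 56.5 × 0.24 = 13.56
  Essays 80.5 × 0.05 = 4.025
  Case studies 48 × 0.38 = 18.24
  Term project 76 × 0.33 = 25.08
Sum = 60.905
Bonus: 60.905 + 2 = 62.905
62.905 is ≥ 60 and < 70 → D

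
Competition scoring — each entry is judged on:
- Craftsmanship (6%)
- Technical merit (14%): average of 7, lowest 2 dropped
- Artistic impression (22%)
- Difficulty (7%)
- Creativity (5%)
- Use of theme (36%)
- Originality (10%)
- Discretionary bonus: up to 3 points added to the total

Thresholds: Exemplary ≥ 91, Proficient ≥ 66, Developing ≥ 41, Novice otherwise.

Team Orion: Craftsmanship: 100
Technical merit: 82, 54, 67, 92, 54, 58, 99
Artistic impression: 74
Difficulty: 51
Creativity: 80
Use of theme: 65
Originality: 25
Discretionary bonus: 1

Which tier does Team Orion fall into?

Technical merit: drop 54, 54 → average of remaining 5 = 398/5 = 79.6
Weighted total:
  Craftsmanship 100 × 0.06 = 6
  Technical merit 79.6 × 0.14 = 11.144
  Artistic impression 74 × 0.22 = 16.28
  Difficulty 51 × 0.07 = 3.57
  Creativity 80 × 0.05 = 4
  Use of theme 65 × 0.36 = 23.4
  Originality 25 × 0.1 = 2.5
Sum = 66.894
Discretionary bonus: 66.894 + 1 = 67.894
67.894 is ≥ 66 and < 91 → Proficient

Proficient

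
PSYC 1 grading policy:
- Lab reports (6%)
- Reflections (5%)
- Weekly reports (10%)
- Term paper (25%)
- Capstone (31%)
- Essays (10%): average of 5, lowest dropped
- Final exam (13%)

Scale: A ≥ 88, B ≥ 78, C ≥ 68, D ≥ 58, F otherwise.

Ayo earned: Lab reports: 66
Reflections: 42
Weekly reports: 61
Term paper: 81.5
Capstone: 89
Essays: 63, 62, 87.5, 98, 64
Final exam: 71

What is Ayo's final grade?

Essays: drop 62 → average of remaining 4 = 312.5/4 = 78.125
Weighted total:
  Lab reports 66 × 0.06 = 3.96
  Reflections 42 × 0.05 = 2.1
  Weekly reports 61 × 0.1 = 6.1
  Term paper 81.5 × 0.25 = 20.375
  Capstone 89 × 0.31 = 27.59
  Essays 78.125 × 0.1 = 7.8125
  Final exam 71 × 0.13 = 9.23
Sum = 77.1675
77.1675 is ≥ 68 and < 78 → C

C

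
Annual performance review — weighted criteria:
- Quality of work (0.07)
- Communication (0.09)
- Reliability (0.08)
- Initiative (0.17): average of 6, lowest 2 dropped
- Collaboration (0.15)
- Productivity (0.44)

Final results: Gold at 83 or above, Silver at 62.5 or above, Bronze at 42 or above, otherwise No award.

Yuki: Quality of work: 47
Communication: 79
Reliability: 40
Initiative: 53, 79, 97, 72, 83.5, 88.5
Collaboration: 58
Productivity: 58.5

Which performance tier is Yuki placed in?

Silver

Initiative: drop 53, 72 → average of remaining 4 = 348/4 = 87
Weighted total:
  Quality of work 47 × 0.07 = 3.29
  Communication 79 × 0.09 = 7.11
  Reliability 40 × 0.08 = 3.2
  Initiative 87 × 0.17 = 14.79
  Collaboration 58 × 0.15 = 8.7
  Productivity 58.5 × 0.44 = 25.74
Sum = 62.83
62.83 is ≥ 62.5 and < 83 → Silver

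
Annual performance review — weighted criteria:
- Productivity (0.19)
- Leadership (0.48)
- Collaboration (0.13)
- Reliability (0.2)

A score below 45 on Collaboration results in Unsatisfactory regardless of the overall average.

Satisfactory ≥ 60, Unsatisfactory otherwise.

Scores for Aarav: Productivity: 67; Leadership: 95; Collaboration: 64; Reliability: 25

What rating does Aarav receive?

Satisfactory

Collaboration score 64 ≥ 45: minimum met.
Weighted total:
  Productivity 67 × 0.19 = 12.73
  Leadership 95 × 0.48 = 45.6
  Collaboration 64 × 0.13 = 8.32
  Reliability 25 × 0.2 = 5
Sum = 71.65
71.65 ≥ 60 → Satisfactory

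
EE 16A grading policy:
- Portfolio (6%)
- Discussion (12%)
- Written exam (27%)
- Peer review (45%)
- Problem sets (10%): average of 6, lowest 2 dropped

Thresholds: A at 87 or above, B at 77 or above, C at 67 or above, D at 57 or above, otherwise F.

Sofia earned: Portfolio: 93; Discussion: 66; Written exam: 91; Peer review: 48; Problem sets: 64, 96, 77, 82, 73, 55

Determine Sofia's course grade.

C

Problem sets: drop 55, 64 → average of remaining 4 = 328/4 = 82
Weighted total:
  Portfolio 93 × 0.06 = 5.58
  Discussion 66 × 0.12 = 7.92
  Written exam 91 × 0.27 = 24.57
  Peer review 48 × 0.45 = 21.6
  Problem sets 82 × 0.1 = 8.2
Sum = 67.87
67.87 is ≥ 67 and < 77 → C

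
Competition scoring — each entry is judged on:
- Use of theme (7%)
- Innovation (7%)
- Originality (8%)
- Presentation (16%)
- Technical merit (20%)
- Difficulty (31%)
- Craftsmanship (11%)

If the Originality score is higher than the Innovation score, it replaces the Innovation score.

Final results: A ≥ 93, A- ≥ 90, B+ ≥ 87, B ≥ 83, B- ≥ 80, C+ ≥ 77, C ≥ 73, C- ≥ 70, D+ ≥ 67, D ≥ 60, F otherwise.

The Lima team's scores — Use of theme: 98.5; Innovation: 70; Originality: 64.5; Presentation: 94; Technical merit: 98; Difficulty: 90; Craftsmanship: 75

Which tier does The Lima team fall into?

B+

Originality (64.5) ≤ Innovation (70), so Innovation stays at 70.
Weighted total:
  Use of theme 98.5 × 0.07 = 6.895
  Innovation 70 × 0.07 = 4.9
  Originality 64.5 × 0.08 = 5.16
  Presentation 94 × 0.16 = 15.04
  Technical merit 98 × 0.2 = 19.6
  Difficulty 90 × 0.31 = 27.9
  Craftsmanship 75 × 0.11 = 8.25
Sum = 87.745
87.745 is ≥ 87 and < 90 → B+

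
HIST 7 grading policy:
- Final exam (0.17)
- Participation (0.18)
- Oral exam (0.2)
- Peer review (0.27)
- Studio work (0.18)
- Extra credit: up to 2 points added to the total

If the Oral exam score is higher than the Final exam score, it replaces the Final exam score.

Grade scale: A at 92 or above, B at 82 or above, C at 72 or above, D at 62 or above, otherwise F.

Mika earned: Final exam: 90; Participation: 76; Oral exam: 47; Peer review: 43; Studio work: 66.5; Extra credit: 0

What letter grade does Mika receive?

F

Oral exam (47) ≤ Final exam (90), so Final exam stays at 90.
Weighted total:
  Final exam 90 × 0.17 = 15.3
  Participation 76 × 0.18 = 13.68
  Oral exam 47 × 0.2 = 9.4
  Peer review 43 × 0.27 = 11.61
  Studio work 66.5 × 0.18 = 11.97
Sum = 61.96
Extra credit: 61.96 + 0 = 61.96
61.96 < 62 → F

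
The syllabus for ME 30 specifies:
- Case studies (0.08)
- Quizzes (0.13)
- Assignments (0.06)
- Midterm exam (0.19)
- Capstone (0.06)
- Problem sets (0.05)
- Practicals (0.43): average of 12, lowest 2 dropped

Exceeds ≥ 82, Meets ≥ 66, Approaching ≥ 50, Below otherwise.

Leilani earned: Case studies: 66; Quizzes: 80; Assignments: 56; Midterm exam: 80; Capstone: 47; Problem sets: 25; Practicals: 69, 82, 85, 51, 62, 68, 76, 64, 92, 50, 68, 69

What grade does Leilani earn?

Practicals: drop 50, 51 → average of remaining 10 = 735/10 = 73.5
Weighted total:
  Case studies 66 × 0.08 = 5.28
  Quizzes 80 × 0.13 = 10.4
  Assignments 56 × 0.06 = 3.36
  Midterm exam 80 × 0.19 = 15.2
  Capstone 47 × 0.06 = 2.82
  Problem sets 25 × 0.05 = 1.25
  Practicals 73.5 × 0.43 = 31.605
Sum = 69.915
69.915 is ≥ 66 and < 82 → Meets

Meets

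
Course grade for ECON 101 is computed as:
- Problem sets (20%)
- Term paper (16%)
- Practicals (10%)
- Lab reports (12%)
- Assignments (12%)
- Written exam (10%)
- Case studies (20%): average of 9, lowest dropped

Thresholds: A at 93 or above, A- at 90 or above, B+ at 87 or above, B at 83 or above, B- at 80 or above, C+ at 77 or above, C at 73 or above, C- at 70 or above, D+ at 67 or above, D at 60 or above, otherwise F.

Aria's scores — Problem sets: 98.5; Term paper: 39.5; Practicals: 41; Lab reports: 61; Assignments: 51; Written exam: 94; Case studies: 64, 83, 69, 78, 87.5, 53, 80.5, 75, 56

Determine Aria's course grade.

D+

Case studies: drop 53 → average of remaining 8 = 593/8 = 74.125
Weighted total:
  Problem sets 98.5 × 0.2 = 19.7
  Term paper 39.5 × 0.16 = 6.32
  Practicals 41 × 0.1 = 4.1
  Lab reports 61 × 0.12 = 7.32
  Assignments 51 × 0.12 = 6.12
  Written exam 94 × 0.1 = 9.4
  Case studies 74.125 × 0.2 = 14.825
Sum = 67.785
67.785 is ≥ 67 and < 70 → D+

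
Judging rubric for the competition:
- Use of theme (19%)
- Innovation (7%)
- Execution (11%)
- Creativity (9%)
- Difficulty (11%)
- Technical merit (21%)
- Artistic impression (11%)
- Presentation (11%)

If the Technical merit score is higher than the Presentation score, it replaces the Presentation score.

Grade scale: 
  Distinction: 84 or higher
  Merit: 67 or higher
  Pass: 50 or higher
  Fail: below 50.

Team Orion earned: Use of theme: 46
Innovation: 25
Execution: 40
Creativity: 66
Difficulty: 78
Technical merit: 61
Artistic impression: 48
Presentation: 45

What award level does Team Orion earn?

Technical merit (61) > Presentation (45), so Presentation counts as 61.
Weighted total:
  Use of theme 46 × 0.19 = 8.74
  Innovation 25 × 0.07 = 1.75
  Execution 40 × 0.11 = 4.4
  Creativity 66 × 0.09 = 5.94
  Difficulty 78 × 0.11 = 8.58
  Technical merit 61 × 0.21 = 12.81
  Artistic impression 48 × 0.11 = 5.28
  Presentation 61 × 0.11 = 6.71
Sum = 54.21
54.21 is ≥ 50 and < 67 → Pass

Pass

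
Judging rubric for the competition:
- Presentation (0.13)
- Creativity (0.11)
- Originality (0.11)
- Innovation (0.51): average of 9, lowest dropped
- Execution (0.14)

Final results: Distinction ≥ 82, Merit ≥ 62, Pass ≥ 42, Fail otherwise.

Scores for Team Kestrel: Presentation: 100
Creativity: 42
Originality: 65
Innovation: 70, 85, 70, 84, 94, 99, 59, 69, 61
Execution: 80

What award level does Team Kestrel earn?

Merit

Innovation: drop 59 → average of remaining 8 = 632/8 = 79
Weighted total:
  Presentation 100 × 0.13 = 13
  Creativity 42 × 0.11 = 4.62
  Originality 65 × 0.11 = 7.15
  Innovation 79 × 0.51 = 40.29
  Execution 80 × 0.14 = 11.2
Sum = 76.26
76.26 is ≥ 62 and < 82 → Merit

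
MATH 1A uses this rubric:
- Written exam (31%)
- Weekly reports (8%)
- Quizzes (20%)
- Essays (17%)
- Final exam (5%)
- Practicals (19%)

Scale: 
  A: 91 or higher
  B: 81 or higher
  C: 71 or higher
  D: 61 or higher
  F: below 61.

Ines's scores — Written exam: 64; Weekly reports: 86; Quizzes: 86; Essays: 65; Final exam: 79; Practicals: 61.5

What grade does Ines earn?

D

Weighted total:
  Written exam 64 × 0.31 = 19.84
  Weekly reports 86 × 0.08 = 6.88
  Quizzes 86 × 0.2 = 17.2
  Essays 65 × 0.17 = 11.05
  Final exam 79 × 0.05 = 3.95
  Practicals 61.5 × 0.19 = 11.685
Sum = 70.605
70.605 is ≥ 61 and < 71 → D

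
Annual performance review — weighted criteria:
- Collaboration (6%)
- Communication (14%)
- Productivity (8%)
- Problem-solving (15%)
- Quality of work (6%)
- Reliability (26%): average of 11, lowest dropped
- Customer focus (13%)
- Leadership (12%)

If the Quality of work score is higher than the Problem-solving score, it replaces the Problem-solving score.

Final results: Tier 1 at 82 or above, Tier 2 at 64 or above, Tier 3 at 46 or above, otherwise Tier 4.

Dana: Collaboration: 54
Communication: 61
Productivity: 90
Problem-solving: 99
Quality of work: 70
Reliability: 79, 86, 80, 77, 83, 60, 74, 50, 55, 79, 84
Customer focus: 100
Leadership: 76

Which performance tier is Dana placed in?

Reliability: drop 50 → average of remaining 10 = 757/10 = 75.7
Quality of work (70) ≤ Problem-solving (99), so Problem-solving stays at 99.
Weighted total:
  Collaboration 54 × 0.06 = 3.24
  Communication 61 × 0.14 = 8.54
  Productivity 90 × 0.08 = 7.2
  Problem-solving 99 × 0.15 = 14.85
  Quality of work 70 × 0.06 = 4.2
  Reliability 75.7 × 0.26 = 19.682
  Customer focus 100 × 0.13 = 13
  Leadership 76 × 0.12 = 9.12
Sum = 79.832
79.832 is ≥ 64 and < 82 → Tier 2

Tier 2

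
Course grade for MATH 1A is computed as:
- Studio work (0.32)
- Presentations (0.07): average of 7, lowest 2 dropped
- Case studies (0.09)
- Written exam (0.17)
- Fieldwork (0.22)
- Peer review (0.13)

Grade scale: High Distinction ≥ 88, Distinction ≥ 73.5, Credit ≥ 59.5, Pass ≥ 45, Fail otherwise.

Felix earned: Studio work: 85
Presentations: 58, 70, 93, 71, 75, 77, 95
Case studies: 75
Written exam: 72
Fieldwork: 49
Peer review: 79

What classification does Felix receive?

Presentations: drop 58, 70 → average of remaining 5 = 411/5 = 82.2
Weighted total:
  Studio work 85 × 0.32 = 27.2
  Presentations 82.2 × 0.07 = 5.754
  Case studies 75 × 0.09 = 6.75
  Written exam 72 × 0.17 = 12.24
  Fieldwork 49 × 0.22 = 10.78
  Peer review 79 × 0.13 = 10.27
Sum = 72.994
72.994 is ≥ 59.5 and < 73.5 → Credit

Credit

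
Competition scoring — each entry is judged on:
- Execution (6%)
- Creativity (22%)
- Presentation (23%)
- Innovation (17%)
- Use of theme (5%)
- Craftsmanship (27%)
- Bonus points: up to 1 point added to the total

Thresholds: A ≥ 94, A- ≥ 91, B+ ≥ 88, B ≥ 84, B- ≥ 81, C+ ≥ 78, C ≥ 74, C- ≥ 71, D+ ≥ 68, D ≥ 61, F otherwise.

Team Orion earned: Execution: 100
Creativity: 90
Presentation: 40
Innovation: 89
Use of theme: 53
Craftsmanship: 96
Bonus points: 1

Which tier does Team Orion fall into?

C+

Weighted total:
  Execution 100 × 0.06 = 6
  Creativity 90 × 0.22 = 19.8
  Presentation 40 × 0.23 = 9.2
  Innovation 89 × 0.17 = 15.13
  Use of theme 53 × 0.05 = 2.65
  Craftsmanship 96 × 0.27 = 25.92
Sum = 78.7
Bonus points: 78.7 + 1 = 79.7
79.7 is ≥ 78 and < 81 → C+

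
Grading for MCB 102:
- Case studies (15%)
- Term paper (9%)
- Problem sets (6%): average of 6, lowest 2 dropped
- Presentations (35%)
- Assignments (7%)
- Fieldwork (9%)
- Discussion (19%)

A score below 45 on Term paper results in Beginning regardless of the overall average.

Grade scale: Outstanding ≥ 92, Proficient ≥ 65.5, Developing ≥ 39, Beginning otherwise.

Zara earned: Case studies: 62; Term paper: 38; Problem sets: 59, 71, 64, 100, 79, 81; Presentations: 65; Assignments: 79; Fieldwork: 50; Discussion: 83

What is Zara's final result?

Problem sets: drop 59, 64 → average of remaining 4 = 331/4 = 82.75
Term paper score 38 < 45: minimum not met.
Weighted total:
  Case studies 62 × 0.15 = 9.3
  Term paper 38 × 0.09 = 3.42
  Problem sets 82.75 × 0.06 = 4.965
  Presentations 65 × 0.35 = 22.75
  Assignments 79 × 0.07 = 5.53
  Fieldwork 50 × 0.09 = 4.5
  Discussion 83 × 0.19 = 15.77
Sum = 66.235
Because the Term paper minimum was not met, the result is Beginning.

Beginning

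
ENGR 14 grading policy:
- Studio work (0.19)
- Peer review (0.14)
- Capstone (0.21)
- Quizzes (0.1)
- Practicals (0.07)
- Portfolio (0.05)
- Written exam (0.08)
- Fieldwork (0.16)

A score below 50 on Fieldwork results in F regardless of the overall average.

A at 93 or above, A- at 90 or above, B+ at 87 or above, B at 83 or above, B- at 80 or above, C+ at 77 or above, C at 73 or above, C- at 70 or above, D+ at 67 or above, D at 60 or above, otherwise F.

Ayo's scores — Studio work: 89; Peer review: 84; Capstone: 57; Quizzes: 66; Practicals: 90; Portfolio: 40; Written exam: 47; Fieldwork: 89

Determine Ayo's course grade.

Fieldwork score 89 ≥ 50: minimum met.
Weighted total:
  Studio work 89 × 0.19 = 16.91
  Peer review 84 × 0.14 = 11.76
  Capstone 57 × 0.21 = 11.97
  Quizzes 66 × 0.1 = 6.6
  Practicals 90 × 0.07 = 6.3
  Portfolio 40 × 0.05 = 2
  Written exam 47 × 0.08 = 3.76
  Fieldwork 89 × 0.16 = 14.24
Sum = 73.54
73.54 is ≥ 73 and < 77 → C

C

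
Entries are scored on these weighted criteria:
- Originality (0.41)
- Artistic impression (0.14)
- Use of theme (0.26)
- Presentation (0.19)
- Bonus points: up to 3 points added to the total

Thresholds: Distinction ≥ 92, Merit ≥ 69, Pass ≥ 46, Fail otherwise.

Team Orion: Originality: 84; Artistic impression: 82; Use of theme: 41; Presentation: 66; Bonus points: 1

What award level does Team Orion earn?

Weighted total:
  Originality 84 × 0.41 = 34.44
  Artistic impression 82 × 0.14 = 11.48
  Use of theme 41 × 0.26 = 10.66
  Presentation 66 × 0.19 = 12.54
Sum = 69.12
Bonus points: 69.12 + 1 = 70.12
70.12 is ≥ 69 and < 92 → Merit

Merit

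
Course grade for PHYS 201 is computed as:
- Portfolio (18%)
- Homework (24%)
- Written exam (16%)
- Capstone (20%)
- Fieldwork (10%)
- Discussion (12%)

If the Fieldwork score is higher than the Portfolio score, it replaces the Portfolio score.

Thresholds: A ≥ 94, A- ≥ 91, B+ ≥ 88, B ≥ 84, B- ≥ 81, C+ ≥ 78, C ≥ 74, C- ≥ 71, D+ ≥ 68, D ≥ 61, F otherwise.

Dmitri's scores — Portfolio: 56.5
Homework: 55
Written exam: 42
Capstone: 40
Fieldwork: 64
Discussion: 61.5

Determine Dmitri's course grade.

Fieldwork (64) > Portfolio (56.5), so Portfolio counts as 64.
Weighted total:
  Portfolio 64 × 0.18 = 11.52
  Homework 55 × 0.24 = 13.2
  Written exam 42 × 0.16 = 6.72
  Capstone 40 × 0.2 = 8
  Fieldwork 64 × 0.1 = 6.4
  Discussion 61.5 × 0.12 = 7.38
Sum = 53.22
53.22 < 61 → F

F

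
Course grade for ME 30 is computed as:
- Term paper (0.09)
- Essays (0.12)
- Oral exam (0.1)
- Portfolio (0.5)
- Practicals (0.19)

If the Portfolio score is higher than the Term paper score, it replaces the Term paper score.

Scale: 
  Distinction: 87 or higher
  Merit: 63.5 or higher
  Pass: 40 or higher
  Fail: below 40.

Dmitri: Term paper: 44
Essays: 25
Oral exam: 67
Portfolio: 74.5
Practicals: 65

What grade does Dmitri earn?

Merit

Portfolio (74.5) > Term paper (44), so Term paper counts as 74.5.
Weighted total:
  Term paper 74.5 × 0.09 = 6.705
  Essays 25 × 0.12 = 3
  Oral exam 67 × 0.1 = 6.7
  Portfolio 74.5 × 0.5 = 37.25
  Practicals 65 × 0.19 = 12.35
Sum = 66.005
66.005 is ≥ 63.5 and < 87 → Merit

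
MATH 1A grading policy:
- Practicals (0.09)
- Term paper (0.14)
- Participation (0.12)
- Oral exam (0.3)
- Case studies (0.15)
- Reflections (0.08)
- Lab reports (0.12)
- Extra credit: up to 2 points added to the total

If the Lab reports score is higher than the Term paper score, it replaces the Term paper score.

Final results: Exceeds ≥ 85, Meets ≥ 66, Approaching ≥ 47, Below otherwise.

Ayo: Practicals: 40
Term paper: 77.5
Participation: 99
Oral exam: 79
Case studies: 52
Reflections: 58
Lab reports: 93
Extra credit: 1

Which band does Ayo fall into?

Lab reports (93) > Term paper (77.5), so Term paper counts as 93.
Weighted total:
  Practicals 40 × 0.09 = 3.6
  Term paper 93 × 0.14 = 13.02
  Participation 99 × 0.12 = 11.88
  Oral exam 79 × 0.3 = 23.7
  Case studies 52 × 0.15 = 7.8
  Reflections 58 × 0.08 = 4.64
  Lab reports 93 × 0.12 = 11.16
Sum = 75.8
Extra credit: 75.8 + 1 = 76.8
76.8 is ≥ 66 and < 85 → Meets

Meets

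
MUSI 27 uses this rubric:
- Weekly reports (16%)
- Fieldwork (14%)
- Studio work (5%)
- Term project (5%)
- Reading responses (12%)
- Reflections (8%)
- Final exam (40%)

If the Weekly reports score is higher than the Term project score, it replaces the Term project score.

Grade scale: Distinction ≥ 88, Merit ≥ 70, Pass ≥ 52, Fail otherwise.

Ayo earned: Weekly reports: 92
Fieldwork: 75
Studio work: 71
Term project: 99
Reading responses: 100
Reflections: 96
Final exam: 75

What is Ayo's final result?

Weekly reports (92) ≤ Term project (99), so Term project stays at 99.
Weighted total:
  Weekly reports 92 × 0.16 = 14.72
  Fieldwork 75 × 0.14 = 10.5
  Studio work 71 × 0.05 = 3.55
  Term project 99 × 0.05 = 4.95
  Reading responses 100 × 0.12 = 12
  Reflections 96 × 0.08 = 7.68
  Final exam 75 × 0.4 = 30
Sum = 83.4
83.4 is ≥ 70 and < 88 → Merit

Merit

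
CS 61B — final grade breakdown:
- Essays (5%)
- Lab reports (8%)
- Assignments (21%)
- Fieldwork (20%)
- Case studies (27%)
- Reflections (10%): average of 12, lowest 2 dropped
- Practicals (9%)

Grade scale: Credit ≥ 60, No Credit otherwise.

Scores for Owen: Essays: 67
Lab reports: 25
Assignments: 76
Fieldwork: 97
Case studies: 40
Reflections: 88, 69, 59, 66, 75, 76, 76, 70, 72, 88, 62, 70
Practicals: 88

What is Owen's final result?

Reflections: drop 59, 62 → average of remaining 10 = 750/10 = 75
Weighted total:
  Essays 67 × 0.05 = 3.35
  Lab reports 25 × 0.08 = 2
  Assignments 76 × 0.21 = 15.96
  Fieldwork 97 × 0.2 = 19.4
  Case studies 40 × 0.27 = 10.8
  Reflections 75 × 0.1 = 7.5
  Practicals 88 × 0.09 = 7.92
Sum = 66.93
66.93 ≥ 60 → Credit

Credit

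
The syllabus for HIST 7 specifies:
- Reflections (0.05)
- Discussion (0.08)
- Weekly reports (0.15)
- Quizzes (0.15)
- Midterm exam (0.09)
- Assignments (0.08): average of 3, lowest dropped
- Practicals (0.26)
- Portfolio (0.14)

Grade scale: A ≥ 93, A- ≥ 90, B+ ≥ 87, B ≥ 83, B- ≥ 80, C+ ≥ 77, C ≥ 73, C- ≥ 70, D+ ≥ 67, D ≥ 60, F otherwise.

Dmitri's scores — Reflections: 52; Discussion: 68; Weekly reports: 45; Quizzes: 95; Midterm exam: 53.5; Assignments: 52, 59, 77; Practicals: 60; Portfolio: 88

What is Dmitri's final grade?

Assignments: drop 52 → average of remaining 2 = 136/2 = 68
Weighted total:
  Reflections 52 × 0.05 = 2.6
  Discussion 68 × 0.08 = 5.44
  Weekly reports 45 × 0.15 = 6.75
  Quizzes 95 × 0.15 = 14.25
  Midterm exam 53.5 × 0.09 = 4.815
  Assignments 68 × 0.08 = 5.44
  Practicals 60 × 0.26 = 15.6
  Portfolio 88 × 0.14 = 12.32
Sum = 67.215
67.215 is ≥ 67 and < 70 → D+

D+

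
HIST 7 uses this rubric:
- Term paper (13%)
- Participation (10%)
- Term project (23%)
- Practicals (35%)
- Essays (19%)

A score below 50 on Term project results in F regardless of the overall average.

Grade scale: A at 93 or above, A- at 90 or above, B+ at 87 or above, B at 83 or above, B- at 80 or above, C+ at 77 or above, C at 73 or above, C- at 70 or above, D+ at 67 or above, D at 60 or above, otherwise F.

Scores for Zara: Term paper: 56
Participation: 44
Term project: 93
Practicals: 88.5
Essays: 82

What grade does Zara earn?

Term project score 93 ≥ 50: minimum met.
Weighted total:
  Term paper 56 × 0.13 = 7.28
  Participation 44 × 0.1 = 4.4
  Term project 93 × 0.23 = 21.39
  Practicals 88.5 × 0.35 = 30.975
  Essays 82 × 0.19 = 15.58
Sum = 79.625
79.625 is ≥ 77 and < 80 → C+

C+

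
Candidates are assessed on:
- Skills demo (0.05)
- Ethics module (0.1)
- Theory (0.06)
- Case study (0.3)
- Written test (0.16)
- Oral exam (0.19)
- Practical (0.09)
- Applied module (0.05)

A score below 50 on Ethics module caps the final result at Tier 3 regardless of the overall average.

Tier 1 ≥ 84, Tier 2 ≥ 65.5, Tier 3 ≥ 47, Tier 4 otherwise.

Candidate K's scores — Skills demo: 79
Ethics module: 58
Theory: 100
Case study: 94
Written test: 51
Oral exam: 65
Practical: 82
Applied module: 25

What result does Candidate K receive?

Ethics module score 58 ≥ 50: minimum met.
Weighted total:
  Skills demo 79 × 0.05 = 3.95
  Ethics module 58 × 0.1 = 5.8
  Theory 100 × 0.06 = 6
  Case study 94 × 0.3 = 28.2
  Written test 51 × 0.16 = 8.16
  Oral exam 65 × 0.19 = 12.35
  Practical 82 × 0.09 = 7.38
  Applied module 25 × 0.05 = 1.25
Sum = 73.09
73.09 is ≥ 65.5 and < 84 → Tier 2

Tier 2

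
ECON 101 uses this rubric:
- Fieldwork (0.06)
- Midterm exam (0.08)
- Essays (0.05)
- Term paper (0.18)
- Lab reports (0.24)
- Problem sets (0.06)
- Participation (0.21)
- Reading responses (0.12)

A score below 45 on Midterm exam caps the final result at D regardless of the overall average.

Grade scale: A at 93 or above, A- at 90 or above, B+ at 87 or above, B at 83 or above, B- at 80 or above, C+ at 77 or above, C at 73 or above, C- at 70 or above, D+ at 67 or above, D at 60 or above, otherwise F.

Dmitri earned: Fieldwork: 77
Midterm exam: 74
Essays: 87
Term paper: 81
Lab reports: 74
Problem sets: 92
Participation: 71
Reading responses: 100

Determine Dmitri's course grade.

Midterm exam score 74 ≥ 45: minimum met.
Weighted total:
  Fieldwork 77 × 0.06 = 4.62
  Midterm exam 74 × 0.08 = 5.92
  Essays 87 × 0.05 = 4.35
  Term paper 81 × 0.18 = 14.58
  Lab reports 74 × 0.24 = 17.76
  Problem sets 92 × 0.06 = 5.52
  Participation 71 × 0.21 = 14.91
  Reading responses 100 × 0.12 = 12
Sum = 79.66
79.66 is ≥ 77 and < 80 → C+

C+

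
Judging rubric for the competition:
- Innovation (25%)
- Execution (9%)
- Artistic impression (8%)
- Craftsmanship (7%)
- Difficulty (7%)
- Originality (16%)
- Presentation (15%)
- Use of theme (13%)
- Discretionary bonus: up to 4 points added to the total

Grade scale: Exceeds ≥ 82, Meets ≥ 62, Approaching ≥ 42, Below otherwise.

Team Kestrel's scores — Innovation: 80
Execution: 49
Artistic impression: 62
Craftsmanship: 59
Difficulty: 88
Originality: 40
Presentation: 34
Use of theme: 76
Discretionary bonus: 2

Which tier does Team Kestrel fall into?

Meets

Weighted total:
  Innovation 80 × 0.25 = 20
  Execution 49 × 0.09 = 4.41
  Artistic impression 62 × 0.08 = 4.96
  Craftsmanship 59 × 0.07 = 4.13
  Difficulty 88 × 0.07 = 6.16
  Originality 40 × 0.16 = 6.4
  Presentation 34 × 0.15 = 5.1
  Use of theme 76 × 0.13 = 9.88
Sum = 61.04
Discretionary bonus: 61.04 + 2 = 63.04
63.04 is ≥ 62 and < 82 → Meets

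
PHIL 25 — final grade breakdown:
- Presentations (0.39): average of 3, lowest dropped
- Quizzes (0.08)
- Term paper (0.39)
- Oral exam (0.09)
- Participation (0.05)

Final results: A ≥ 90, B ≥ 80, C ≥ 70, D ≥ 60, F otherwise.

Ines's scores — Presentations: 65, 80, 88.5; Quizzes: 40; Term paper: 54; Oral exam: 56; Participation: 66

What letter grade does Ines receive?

Presentations: drop 65 → average of remaining 2 = 168.5/2 = 84.25
Weighted total:
  Presentations 84.25 × 0.39 = 32.8575
  Quizzes 40 × 0.08 = 3.2
  Term paper 54 × 0.39 = 21.06
  Oral exam 56 × 0.09 = 5.04
  Participation 66 × 0.05 = 3.3
Sum = 65.4575
65.4575 is ≥ 60 and < 70 → D

D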